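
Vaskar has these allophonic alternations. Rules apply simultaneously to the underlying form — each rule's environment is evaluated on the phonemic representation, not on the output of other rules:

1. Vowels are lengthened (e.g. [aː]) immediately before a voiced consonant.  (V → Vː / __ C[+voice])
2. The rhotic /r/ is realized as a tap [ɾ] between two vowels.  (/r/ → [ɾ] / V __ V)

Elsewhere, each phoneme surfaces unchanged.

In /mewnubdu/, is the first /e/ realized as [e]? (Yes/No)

/e/ — between /m/ and /w/, before a voiced consonant — surfaces as [eː] (rule 1).
The actual realization is [eː], not [e].

No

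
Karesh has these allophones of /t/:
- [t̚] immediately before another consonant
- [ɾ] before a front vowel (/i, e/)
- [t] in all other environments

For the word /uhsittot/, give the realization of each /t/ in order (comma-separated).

Occurrence 1 (position 5): immediately before another consonant → [t̚].
Occurrence 2 (position 6): no conditioning environment matches → elsewhere allophone [t].
Occurrence 3 (position 8): no conditioning environment matches → elsewhere allophone [t].

[t̚], [t], [t]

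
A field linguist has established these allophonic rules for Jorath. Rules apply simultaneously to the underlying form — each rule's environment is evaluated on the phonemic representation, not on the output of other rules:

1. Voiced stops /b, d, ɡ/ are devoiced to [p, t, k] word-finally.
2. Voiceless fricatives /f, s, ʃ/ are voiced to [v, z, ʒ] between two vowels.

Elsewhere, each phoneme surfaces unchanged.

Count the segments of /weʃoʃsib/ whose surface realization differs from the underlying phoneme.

2

Segments that undergo a rule: /ʃ/ → [ʒ] (rule 2); /b/ → [p] (rule 1).
All other segments surface unchanged.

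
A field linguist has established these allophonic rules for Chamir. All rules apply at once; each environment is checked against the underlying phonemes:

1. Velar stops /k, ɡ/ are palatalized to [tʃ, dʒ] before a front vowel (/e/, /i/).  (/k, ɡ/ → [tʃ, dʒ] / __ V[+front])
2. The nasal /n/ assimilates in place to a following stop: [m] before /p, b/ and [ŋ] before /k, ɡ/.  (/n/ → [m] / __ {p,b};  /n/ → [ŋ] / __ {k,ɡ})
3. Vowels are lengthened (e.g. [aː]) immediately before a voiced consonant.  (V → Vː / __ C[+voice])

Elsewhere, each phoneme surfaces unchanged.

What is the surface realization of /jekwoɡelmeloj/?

/j/ — not in any rule's target class → [j].
/e/ (between /j/ and /k/) fails the environment for rule 3, so it stays [e].
/k/ (between /e/ and /w/): rule 1 targets it, but not before a front vowel → unchanged [k].
/w/ stays [w].
/o/ (between /w/ and /ɡ/) occurs before a voiced consonant → [oː] by rule 3.
/ɡ/ — between /o/ and /e/, before a front vowel — surfaces as [dʒ] (rule 1).
Rule 3 applies to /e/ (between /ɡ/ and /l/: before a voiced consonant) → [eː].
/l/ stays [l].
/m/ (between /l/ and /e/) is unaffected → [m].
/e/ (between /m/ and /l/) occurs before a voiced consonant → [eː] by rule 3.
/l/ stays [l].
/o/ (between /l/ and /j/): before a voiced consonant, so rule 3 applies → [oː].
/j/ (word-final): no rule targets it → [j].

[jekwoːdʒeːlmeːloːj]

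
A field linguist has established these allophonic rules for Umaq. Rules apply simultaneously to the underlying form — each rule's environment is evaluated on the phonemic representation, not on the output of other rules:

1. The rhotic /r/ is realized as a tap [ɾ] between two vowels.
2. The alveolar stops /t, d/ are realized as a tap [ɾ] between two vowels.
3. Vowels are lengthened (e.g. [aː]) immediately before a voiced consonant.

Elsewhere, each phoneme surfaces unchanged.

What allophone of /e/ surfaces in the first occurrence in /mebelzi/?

/e/ meets the environment for rule 3 (before a voiced consonant) → [eː].

[eː]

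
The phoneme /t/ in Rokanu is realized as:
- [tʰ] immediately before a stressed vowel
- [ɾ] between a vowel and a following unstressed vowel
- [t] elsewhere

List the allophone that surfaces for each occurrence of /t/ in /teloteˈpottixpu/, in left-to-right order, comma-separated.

[t], [ɾ], [t], [t]

Occurrence 1 (position 1): no conditioning environment matches → elsewhere allophone [t].
Occurrence 2 (position 5): between a vowel and an unstressed vowel → [ɾ].
Occurrence 3 (position 9): no conditioning environment matches → elsewhere allophone [t].
Occurrence 4 (position 10): no conditioning environment matches → elsewhere allophone [t].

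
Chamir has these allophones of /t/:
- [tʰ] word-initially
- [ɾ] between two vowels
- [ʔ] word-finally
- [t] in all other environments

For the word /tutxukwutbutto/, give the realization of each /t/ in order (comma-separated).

[tʰ], [t], [t], [t], [t]

Occurrence 1 (position 1): word-initially → [tʰ].
Occurrence 2 (position 3): no conditioning environment matches → elsewhere allophone [t].
Occurrence 3 (position 9): no conditioning environment matches → elsewhere allophone [t].
Occurrence 4 (position 12): no conditioning environment matches → elsewhere allophone [t].
Occurrence 5 (position 13): no conditioning environment matches → elsewhere allophone [t].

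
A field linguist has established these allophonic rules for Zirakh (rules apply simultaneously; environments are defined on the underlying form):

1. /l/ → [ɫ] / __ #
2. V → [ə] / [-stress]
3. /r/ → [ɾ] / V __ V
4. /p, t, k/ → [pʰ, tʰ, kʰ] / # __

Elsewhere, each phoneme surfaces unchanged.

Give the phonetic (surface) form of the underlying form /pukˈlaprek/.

/p/ — word-initial, word-initially — surfaces as [pʰ] (rule 4).
/u/ (between /p/ and /k/) occurs in an unstressed syllable → [ə] by rule 2.
/k/ (between /u/ and /l/): rule 4 targets it, but not word-initially → unchanged [k].
/l/ — between /k/ and /a/; rule 1 does not apply here → [l].
/a/ (between /l/ and /p/): rule 2 targets it, but not in an unstressed syllable → unchanged [a].
/p/ (between /a/ and /r/) is in the target of rule 4 but the environment (word-initially) is not met → [p].
/r/ (between /p/ and /e/): rule 3 targets it, but not between two vowels → unchanged [r].
/e/ meets the environment for rule 2 (in an unstressed syllable) → [ə].
/k/ — word-final; rule 4 does not apply here → [k].

[pʰəkˈlaprək]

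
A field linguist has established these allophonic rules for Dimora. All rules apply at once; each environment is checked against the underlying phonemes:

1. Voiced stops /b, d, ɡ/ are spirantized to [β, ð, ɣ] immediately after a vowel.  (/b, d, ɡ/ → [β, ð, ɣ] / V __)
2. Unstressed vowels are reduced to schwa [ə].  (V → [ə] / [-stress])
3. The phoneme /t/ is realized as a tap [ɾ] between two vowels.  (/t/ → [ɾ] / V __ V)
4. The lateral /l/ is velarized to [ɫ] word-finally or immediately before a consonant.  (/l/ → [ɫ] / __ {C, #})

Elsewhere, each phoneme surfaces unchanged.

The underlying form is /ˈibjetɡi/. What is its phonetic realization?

/i/ (word-initial) fails the environment for rule 2, so it stays [i].
Rule 1 applies to /b/ (between /i/ and /j/: immediately after a vowel) → [β].
/j/ (between /b/ and /e/) is unaffected → [j].
Rule 2 applies to /e/ (between /j/ and /t/: in an unstressed syllable) → [ə].
/t/ — between /e/ and /ɡ/; rule 3 does not apply here → [t].
/ɡ/ (between /t/ and /i/) is in the target of rule 1 but the environment (immediately after a vowel) is not met → [ɡ].
Rule 2 applies to /i/ (word-final: in an unstressed syllable) → [ə].

[ˈiβjətɡə]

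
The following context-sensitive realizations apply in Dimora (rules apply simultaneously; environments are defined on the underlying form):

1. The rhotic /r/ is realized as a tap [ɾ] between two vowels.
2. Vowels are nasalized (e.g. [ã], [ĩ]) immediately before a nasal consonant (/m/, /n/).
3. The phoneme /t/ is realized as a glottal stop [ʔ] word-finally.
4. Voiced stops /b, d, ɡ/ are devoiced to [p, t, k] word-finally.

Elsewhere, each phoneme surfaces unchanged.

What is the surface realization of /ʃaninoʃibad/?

[ʃãnĩnoʃibat]

/ʃ/ (word-initial): no rule targets it → [ʃ].
/a/ meets the environment for rule 2 (before a nasal consonant) → [ã].
/n/ (between /a/ and /i/): no rule targets it → [n].
/i/ (between /n/ and /n/) occurs before a nasal consonant → [ĩ] by rule 2.
/n/ stays [n].
/o/ (between /n/ and /ʃ/) fails the environment for rule 2, so it stays [o].
/ʃ/ stays [ʃ].
/i/ (between /ʃ/ and /b/) fails the environment for rule 2, so it stays [i].
/b/ (between /i/ and /a/) is in the target of rule 4 but the environment (word-finally) is not met → [b].
/a/ — between /b/ and /d/; rule 2 does not apply here → [a].
/d/ meets the environment for rule 4 (word-finally) → [t].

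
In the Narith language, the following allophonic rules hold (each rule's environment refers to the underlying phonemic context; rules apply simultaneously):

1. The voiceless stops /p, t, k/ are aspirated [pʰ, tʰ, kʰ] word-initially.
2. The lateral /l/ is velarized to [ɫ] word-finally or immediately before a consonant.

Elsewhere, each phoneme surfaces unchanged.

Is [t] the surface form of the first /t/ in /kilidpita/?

/t/ (between /i/ and /a/): rule 1 targets it, but not word-initially → unchanged [t].
The actual realization is [t], which matches [t].

Yes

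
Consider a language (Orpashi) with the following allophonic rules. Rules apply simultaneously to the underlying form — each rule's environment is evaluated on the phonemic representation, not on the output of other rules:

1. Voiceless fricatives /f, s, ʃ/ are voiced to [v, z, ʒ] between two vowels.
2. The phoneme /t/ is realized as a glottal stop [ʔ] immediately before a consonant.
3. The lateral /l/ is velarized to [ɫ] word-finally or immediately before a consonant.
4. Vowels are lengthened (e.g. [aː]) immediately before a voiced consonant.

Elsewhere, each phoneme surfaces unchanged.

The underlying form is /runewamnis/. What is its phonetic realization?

[ruːneːwaːmnis]

/r/ stays [r].
/u/ — between /r/ and /n/, before a voiced consonant — surfaces as [uː] (rule 4).
/n/ (between /u/ and /e/) is unaffected → [n].
/e/ — between /n/ and /w/, before a voiced consonant — surfaces as [eː] (rule 4).
/w/ stays [w].
/a/ (between /w/ and /m/): before a voiced consonant, so rule 4 applies → [aː].
/m/ (between /a/ and /n/) is unaffected → [m].
/n/ (between /m/ and /i/): no rule targets it → [n].
/i/ (between /n/ and /s/) is in the target of rule 4 but the environment (before a voiced consonant) is not met → [i].
/s/ (word-final): rule 1 targets it, but not between two vowels → unchanged [s].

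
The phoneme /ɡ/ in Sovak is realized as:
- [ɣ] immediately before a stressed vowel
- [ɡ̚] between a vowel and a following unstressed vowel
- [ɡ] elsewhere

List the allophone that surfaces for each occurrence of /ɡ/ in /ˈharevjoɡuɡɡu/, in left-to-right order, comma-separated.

Occurrence 1 (position 8): between a vowel and a following unstressed vowel → [ɡ̚].
Occurrence 2 (position 10): no conditioning environment matches → elsewhere allophone [ɡ].
Occurrence 3 (position 11): no conditioning environment matches → elsewhere allophone [ɡ].

[ɡ̚], [ɡ], [ɡ]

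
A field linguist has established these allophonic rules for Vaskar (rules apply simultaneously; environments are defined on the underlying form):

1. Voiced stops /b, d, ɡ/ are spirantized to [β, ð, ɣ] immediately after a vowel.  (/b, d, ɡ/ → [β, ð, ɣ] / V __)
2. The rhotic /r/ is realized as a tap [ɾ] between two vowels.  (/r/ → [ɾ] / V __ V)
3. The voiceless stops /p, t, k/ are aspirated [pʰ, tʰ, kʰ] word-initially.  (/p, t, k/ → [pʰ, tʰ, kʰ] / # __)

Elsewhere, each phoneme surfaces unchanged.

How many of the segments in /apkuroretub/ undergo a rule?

3

Segments that undergo a rule: /r/ → [ɾ] (rule 2); /r/ → [ɾ] (rule 2); /b/ → [β] (rule 1).
All other segments surface unchanged.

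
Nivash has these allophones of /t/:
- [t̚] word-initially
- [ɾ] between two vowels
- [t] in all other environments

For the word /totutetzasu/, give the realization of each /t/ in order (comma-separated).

[t̚], [ɾ], [ɾ], [t]

Occurrence 1 (position 1): word-initially → [t̚].
Occurrence 2 (position 3): between two vowels → [ɾ].
Occurrence 3 (position 5): between two vowels → [ɾ].
Occurrence 4 (position 7): no conditioning environment matches → elsewhere allophone [t].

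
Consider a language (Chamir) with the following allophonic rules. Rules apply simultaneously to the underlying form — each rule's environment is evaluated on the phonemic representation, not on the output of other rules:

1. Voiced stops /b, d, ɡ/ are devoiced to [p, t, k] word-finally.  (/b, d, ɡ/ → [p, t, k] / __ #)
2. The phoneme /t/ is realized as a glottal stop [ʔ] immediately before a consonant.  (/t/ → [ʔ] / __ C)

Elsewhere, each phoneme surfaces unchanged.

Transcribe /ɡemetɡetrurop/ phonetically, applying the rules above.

/ɡ/ (word-initial) is in the target of rule 1 but the environment (word-finally) is not met → [ɡ].
/e/ (between /ɡ/ and /m/) is unaffected → [e].
/m/ (between /e/ and /e/) is unaffected → [m].
/e/ — not in any rule's target class → [e].
/t/ (between /e/ and /ɡ/): immediately before a consonant, so rule 2 applies → [ʔ].
/ɡ/ (between /t/ and /e/) fails the environment for rule 1, so it stays [ɡ].
/e/ (between /ɡ/ and /t/) is unaffected → [e].
/t/ (between /e/ and /r/) occurs immediately before a consonant → [ʔ] by rule 2.
/r/ (between /t/ and /u/) is unaffected → [r].
/u/ — not in any rule's target class → [u].
/r/ stays [r].
/o/ (between /r/ and /p/) is unaffected → [o].
/p/ — not in any rule's target class → [p].

[ɡemeʔɡeʔrurop]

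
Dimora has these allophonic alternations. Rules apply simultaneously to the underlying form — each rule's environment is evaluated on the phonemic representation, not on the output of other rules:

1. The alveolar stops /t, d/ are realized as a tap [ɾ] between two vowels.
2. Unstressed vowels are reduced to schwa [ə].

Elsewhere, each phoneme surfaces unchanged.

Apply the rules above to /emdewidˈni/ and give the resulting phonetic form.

[əmdəwədˈni]

/e/ meets the environment for rule 2 (in an unstressed syllable) → [ə].
/m/ stays [m].
/d/ (between /m/ and /e/): rule 1 targets it, but not between two vowels → unchanged [d].
/e/ meets the environment for rule 2 (in an unstressed syllable) → [ə].
/w/ — not in any rule's target class → [w].
/i/ meets the environment for rule 2 (in an unstressed syllable) → [ə].
/d/ (between /i/ and /n/) is in the target of rule 1 but the environment (between two vowels) is not met → [d].
/n/ — not in any rule's target class → [n].
/i/ (word-final): rule 2 targets it, but not in an unstressed syllable → unchanged [i].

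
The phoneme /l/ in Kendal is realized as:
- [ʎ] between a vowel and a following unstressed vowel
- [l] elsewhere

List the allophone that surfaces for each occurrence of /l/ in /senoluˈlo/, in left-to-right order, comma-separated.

[ʎ], [l]

Occurrence 1 (position 5): between a vowel and a following unstressed vowel → [ʎ].
Occurrence 2 (position 7): no conditioning environment matches → elsewhere allophone [l].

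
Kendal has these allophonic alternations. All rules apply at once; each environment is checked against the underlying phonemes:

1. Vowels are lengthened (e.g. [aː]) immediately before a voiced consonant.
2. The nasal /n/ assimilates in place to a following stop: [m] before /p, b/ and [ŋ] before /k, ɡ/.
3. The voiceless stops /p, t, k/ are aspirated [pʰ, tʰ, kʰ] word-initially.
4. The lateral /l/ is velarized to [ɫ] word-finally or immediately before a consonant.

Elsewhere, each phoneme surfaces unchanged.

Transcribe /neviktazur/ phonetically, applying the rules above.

/n/ (word-initial): rule 2 targets it, but not before a labial or velar stop → unchanged [n].
/e/ (between /n/ and /v/) occurs before a voiced consonant → [eː] by rule 1.
/v/ (between /e/ and /i/) is unaffected → [v].
/i/ (between /v/ and /k/) is in the target of rule 1 but the environment (before a voiced consonant) is not met → [i].
/k/ (between /i/ and /t/) fails the environment for rule 3, so it stays [k].
/t/ (between /k/ and /a/): rule 3 targets it, but not word-initially → unchanged [t].
/a/ meets the environment for rule 1 (before a voiced consonant) → [aː].
/z/ (between /a/ and /u/): no rule targets it → [z].
/u/ — between /z/ and /r/, before a voiced consonant — surfaces as [uː] (rule 1).
/r/ — not in any rule's target class → [r].

[neːviktaːzuːr]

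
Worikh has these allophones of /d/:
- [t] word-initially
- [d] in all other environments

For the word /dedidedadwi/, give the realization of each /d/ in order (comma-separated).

[t], [d], [d], [d], [d]

Occurrence 1 (position 1): word-initially → [t].
Occurrence 2 (position 3): no conditioning environment matches → elsewhere allophone [d].
Occurrence 3 (position 5): no conditioning environment matches → elsewhere allophone [d].
Occurrence 4 (position 7): no conditioning environment matches → elsewhere allophone [d].
Occurrence 5 (position 9): no conditioning environment matches → elsewhere allophone [d].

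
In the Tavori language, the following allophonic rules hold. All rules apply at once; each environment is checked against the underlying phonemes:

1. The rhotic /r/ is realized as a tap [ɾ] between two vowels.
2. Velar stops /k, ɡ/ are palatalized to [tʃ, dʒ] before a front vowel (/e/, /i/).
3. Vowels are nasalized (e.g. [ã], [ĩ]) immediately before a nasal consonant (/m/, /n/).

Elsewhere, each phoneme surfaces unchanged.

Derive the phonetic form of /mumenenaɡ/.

[mũmẽnẽnaɡ]

/u/ — between /m/ and /m/, before a nasal consonant — surfaces as [ũ] (rule 3).
Rule 3 applies to /e/ (between /m/ and /n/: before a nasal consonant) → [ẽ].
/e/ (between /n/ and /n/) occurs before a nasal consonant → [ẽ] by rule 3.
/a/ (between /n/ and /ɡ/) fails the environment for rule 3, so it stays [a].
/ɡ/ (word-final): rule 2 targets it, but not before a front vowel → unchanged [ɡ].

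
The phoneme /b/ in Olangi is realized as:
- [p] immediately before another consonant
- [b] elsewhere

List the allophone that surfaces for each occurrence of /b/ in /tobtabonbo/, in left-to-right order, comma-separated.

Occurrence 1 (position 3): immediately before another consonant → [p].
Occurrence 2 (position 6): no conditioning environment matches → elsewhere allophone [b].
Occurrence 3 (position 9): no conditioning environment matches → elsewhere allophone [b].

[p], [b], [b]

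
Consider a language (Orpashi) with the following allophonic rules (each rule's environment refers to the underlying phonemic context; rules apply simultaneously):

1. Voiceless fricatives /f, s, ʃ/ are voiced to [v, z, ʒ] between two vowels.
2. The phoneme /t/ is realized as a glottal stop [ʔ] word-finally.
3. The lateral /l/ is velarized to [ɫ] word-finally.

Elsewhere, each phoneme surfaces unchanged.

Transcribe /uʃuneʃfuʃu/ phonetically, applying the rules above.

Rule 1 applies to /ʃ/ (between /u/ and /u/: between two vowels) → [ʒ].
/ʃ/ (between /e/ and /f/): rule 1 targets it, but not between two vowels → unchanged [ʃ].
/f/ (between /ʃ/ and /u/) fails the environment for rule 1, so it stays [f].
/ʃ/ meets the environment for rule 1 (between two vowels) → [ʒ].

[uʒuneʃfuʒu]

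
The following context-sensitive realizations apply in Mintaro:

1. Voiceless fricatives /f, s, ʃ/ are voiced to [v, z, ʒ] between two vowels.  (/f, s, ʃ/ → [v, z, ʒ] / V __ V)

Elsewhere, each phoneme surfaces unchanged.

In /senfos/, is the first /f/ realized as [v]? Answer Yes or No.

No

/f/ (between /n/ and /o/) is in the target of rule 1 but the environment (between two vowels) is not met → [f].
The actual realization is [f], not [v].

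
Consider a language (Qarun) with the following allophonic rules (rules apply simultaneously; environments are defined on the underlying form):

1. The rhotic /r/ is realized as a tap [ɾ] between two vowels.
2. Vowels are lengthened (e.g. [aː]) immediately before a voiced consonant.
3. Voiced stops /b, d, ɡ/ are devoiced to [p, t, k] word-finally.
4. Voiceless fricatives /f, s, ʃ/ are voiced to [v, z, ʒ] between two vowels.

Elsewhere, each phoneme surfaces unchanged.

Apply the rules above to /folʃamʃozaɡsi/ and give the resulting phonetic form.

[foːlʃaːmʃoːzaːɡsi]

/f/ (word-initial) fails the environment for rule 4, so it stays [f].
/o/ meets the environment for rule 2 (before a voiced consonant) → [oː].
/ʃ/ (between /l/ and /a/) is in the target of rule 4 but the environment (between two vowels) is not met → [ʃ].
Rule 2 applies to /a/ (between /ʃ/ and /m/: before a voiced consonant) → [aː].
/ʃ/ (between /m/ and /o/) fails the environment for rule 4, so it stays [ʃ].
Rule 2 applies to /o/ (between /ʃ/ and /z/: before a voiced consonant) → [oː].
/a/ meets the environment for rule 2 (before a voiced consonant) → [aː].
/ɡ/ — between /a/ and /s/; rule 3 does not apply here → [ɡ].
/s/ — between /ɡ/ and /i/; rule 4 does not apply here → [s].
/i/ (word-final): rule 2 targets it, but not before a voiced consonant → unchanged [i].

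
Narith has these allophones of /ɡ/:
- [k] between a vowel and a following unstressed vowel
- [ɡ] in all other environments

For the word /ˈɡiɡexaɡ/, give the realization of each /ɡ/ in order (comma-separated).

[ɡ], [k], [ɡ]

Occurrence 1 (position 1): no conditioning environment matches → elsewhere allophone [ɡ].
Occurrence 2 (position 3): between a vowel and a following unstressed vowel → [k].
Occurrence 3 (position 7): no conditioning environment matches → elsewhere allophone [ɡ].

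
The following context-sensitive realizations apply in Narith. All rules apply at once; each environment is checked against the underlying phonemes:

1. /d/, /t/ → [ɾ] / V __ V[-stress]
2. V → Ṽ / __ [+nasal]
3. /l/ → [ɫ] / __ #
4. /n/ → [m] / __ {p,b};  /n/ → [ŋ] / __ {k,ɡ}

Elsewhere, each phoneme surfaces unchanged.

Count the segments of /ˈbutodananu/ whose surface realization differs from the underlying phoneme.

Segments that undergo a rule: /t/ → [ɾ] (rule 1); /d/ → [ɾ] (rule 1); /a/ → [ã] (rule 2); /a/ → [ã] (rule 2).
All other segments surface unchanged.

4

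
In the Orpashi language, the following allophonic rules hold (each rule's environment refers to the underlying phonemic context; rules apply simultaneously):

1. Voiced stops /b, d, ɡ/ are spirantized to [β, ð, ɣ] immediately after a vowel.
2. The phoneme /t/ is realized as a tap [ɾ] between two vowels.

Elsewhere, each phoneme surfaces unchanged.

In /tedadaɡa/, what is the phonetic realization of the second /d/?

/d/ (between /a/ and /a/): immediately after a vowel, so rule 1 applies → [ð].

[ð]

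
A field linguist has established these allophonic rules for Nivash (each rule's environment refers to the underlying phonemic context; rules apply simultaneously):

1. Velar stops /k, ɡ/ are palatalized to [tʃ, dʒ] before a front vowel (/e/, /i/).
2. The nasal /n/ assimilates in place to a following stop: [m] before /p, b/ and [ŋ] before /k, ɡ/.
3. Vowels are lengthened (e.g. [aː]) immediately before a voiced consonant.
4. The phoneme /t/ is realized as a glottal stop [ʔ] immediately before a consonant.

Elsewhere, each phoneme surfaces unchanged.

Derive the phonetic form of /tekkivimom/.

[tektʃiːviːmoːm]

/t/ (word-initial) fails the environment for rule 4, so it stays [t].
/e/ (between /t/ and /k/) is in the target of rule 3 but the environment (before a voiced consonant) is not met → [e].
/k/ (between /e/ and /k/): rule 1 targets it, but not before a front vowel → unchanged [k].
/k/ (between /k/ and /i/) occurs before a front vowel → [tʃ] by rule 1.
/i/ meets the environment for rule 3 (before a voiced consonant) → [iː].
/v/ (between /i/ and /i/) is unaffected → [v].
/i/ (between /v/ and /m/): before a voiced consonant, so rule 3 applies → [iː].
/m/ (between /i/ and /o/) is unaffected → [m].
Rule 3 applies to /o/ (between /m/ and /m/: before a voiced consonant) → [oː].
/m/ stays [m].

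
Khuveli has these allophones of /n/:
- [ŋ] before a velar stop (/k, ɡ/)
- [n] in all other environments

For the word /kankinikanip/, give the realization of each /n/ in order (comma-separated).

Occurrence 1 (position 3): before a velar stop → [ŋ].
Occurrence 2 (position 6): no conditioning environment matches → elsewhere allophone [n].
Occurrence 3 (position 10): no conditioning environment matches → elsewhere allophone [n].

[ŋ], [n], [n]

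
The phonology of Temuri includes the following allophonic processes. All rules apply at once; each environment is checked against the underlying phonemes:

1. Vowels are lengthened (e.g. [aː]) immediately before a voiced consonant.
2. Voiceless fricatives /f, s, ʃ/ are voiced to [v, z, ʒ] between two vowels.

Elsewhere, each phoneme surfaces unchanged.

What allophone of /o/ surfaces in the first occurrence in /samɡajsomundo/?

Rule 1 applies to /o/ (between /s/ and /m/: before a voiced consonant) → [oː].

[oː]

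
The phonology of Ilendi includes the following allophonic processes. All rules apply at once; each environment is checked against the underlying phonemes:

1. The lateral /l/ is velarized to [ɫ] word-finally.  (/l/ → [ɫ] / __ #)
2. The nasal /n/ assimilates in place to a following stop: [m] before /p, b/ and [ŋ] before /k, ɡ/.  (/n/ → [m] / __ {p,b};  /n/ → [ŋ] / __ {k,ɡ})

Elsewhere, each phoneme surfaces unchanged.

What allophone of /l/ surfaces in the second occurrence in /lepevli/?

[l]

/l/ — between /v/ and /i/; rule 1 does not apply here → [l].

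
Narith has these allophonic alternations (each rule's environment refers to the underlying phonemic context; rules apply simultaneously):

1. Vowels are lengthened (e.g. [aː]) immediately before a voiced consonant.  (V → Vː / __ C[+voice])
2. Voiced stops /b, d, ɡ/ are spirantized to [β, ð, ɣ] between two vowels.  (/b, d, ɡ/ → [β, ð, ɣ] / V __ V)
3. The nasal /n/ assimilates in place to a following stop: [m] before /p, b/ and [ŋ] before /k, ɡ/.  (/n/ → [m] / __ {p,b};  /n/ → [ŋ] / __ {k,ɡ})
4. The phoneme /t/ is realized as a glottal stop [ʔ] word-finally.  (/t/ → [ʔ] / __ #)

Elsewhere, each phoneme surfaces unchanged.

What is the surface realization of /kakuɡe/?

/a/ (between /k/ and /k/): rule 1 targets it, but not before a voiced consonant → unchanged [a].
/u/ (between /k/ and /ɡ/): before a voiced consonant, so rule 1 applies → [uː].
/ɡ/ meets the environment for rule 2 (between two vowels) → [ɣ].
/e/ (word-final) is in the target of rule 1 but the environment (before a voiced consonant) is not met → [e].

[kakuːɣe]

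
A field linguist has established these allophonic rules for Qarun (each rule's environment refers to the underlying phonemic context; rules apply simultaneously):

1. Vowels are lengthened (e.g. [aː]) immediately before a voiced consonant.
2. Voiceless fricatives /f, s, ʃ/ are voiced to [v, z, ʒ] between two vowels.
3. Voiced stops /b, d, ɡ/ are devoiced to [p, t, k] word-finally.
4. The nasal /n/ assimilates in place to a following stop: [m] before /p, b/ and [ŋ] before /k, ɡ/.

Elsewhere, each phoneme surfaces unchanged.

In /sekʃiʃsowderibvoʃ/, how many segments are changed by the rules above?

Segments that undergo a rule: /o/ → [oː] (rule 1); /e/ → [eː] (rule 1); /i/ → [iː] (rule 1).
All other segments surface unchanged.

3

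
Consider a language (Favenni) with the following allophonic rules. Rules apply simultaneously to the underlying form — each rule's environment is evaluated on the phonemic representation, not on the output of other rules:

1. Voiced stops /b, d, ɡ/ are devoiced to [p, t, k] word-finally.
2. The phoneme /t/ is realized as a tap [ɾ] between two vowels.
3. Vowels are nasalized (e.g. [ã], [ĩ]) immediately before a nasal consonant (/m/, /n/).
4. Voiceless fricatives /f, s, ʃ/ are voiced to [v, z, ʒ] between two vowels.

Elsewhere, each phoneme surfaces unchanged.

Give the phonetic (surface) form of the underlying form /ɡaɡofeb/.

[ɡaɡovep]

/ɡ/ (word-initial) fails the environment for rule 1, so it stays [ɡ].
/a/ — between /ɡ/ and /ɡ/; rule 3 does not apply here → [a].
/ɡ/ (between /a/ and /o/) fails the environment for rule 1, so it stays [ɡ].
/o/ (between /ɡ/ and /f/) is in the target of rule 3 but the environment (before a nasal consonant) is not met → [o].
/f/ (between /o/ and /e/): between two vowels, so rule 4 applies → [v].
/e/ (between /f/ and /b/): rule 3 targets it, but not before a nasal consonant → unchanged [e].
/b/ — word-final, word-finally — surfaces as [p] (rule 1).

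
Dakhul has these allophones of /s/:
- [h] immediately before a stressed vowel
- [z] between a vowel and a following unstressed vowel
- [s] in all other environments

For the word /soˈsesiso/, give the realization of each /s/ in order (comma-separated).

[s], [h], [z], [z]

Occurrence 1 (position 1): no conditioning environment matches → elsewhere allophone [s].
Occurrence 2 (position 3): immediately before a stressed vowel → [h].
Occurrence 3 (position 5): between a vowel and a following unstressed vowel → [z].
Occurrence 4 (position 7): between a vowel and a following unstressed vowel → [z].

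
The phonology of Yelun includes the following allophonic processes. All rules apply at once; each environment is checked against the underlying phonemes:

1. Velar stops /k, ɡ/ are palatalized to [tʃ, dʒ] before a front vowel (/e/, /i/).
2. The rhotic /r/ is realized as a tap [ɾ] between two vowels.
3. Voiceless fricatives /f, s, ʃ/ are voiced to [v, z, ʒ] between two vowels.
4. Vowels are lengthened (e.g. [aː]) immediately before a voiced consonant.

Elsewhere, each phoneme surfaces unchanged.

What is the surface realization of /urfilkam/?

/u/ (word-initial): before a voiced consonant, so rule 4 applies → [uː].
/r/ (between /u/ and /f/): rule 2 targets it, but not between two vowels → unchanged [r].
/f/ (between /r/ and /i/): rule 3 targets it, but not between two vowels → unchanged [f].
Rule 4 applies to /i/ (between /f/ and /l/: before a voiced consonant) → [iː].
/l/ — not in any rule's target class → [l].
/k/ (between /l/ and /a/) is in the target of rule 1 but the environment (before a front vowel) is not met → [k].
/a/ — between /k/ and /m/, before a voiced consonant — surfaces as [aː] (rule 4).
/m/ — not in any rule's target class → [m].

[uːrfiːlkaːm]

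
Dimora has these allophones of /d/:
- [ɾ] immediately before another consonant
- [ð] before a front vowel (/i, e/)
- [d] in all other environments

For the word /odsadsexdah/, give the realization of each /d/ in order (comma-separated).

Occurrence 1 (position 2): immediately before another consonant → [ɾ].
Occurrence 2 (position 5): immediately before another consonant → [ɾ].
Occurrence 3 (position 9): no conditioning environment matches → elsewhere allophone [d].

[ɾ], [ɾ], [d]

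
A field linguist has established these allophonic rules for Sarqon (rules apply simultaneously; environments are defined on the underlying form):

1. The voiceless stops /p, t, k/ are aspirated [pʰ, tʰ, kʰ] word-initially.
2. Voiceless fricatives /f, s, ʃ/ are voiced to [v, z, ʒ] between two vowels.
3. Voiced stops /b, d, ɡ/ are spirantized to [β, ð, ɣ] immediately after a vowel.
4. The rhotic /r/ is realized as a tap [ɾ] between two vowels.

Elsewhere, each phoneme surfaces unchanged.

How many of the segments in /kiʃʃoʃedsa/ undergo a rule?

Segments that undergo a rule: /k/ → [kʰ] (rule 1); /ʃ/ → [ʒ] (rule 2); /d/ → [ð] (rule 3).
All other segments surface unchanged.

3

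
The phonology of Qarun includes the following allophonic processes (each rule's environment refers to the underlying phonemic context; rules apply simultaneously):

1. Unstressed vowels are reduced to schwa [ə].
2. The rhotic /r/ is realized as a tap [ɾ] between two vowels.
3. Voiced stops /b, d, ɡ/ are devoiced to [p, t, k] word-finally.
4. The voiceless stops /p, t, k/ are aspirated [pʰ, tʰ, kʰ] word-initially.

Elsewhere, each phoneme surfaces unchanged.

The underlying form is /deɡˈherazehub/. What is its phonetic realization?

[dəɡˈheɾəzəhəp]

/d/ (word-initial) is in the target of rule 3 but the environment (word-finally) is not met → [d].
Rule 1 applies to /e/ (between /d/ and /ɡ/: in an unstressed syllable) → [ə].
/ɡ/ (between /e/ and /h/) is in the target of rule 3 but the environment (word-finally) is not met → [ɡ].
/h/ (between /ɡ/ and /e/): no rule targets it → [h].
/e/ (between /h/ and /r/): rule 1 targets it, but not in an unstressed syllable → unchanged [e].
Rule 2 applies to /r/ (between /e/ and /a/: between two vowels) → [ɾ].
/a/ (between /r/ and /z/): in an unstressed syllable, so rule 1 applies → [ə].
/z/ stays [z].
/e/ — between /z/ and /h/, in an unstressed syllable — surfaces as [ə] (rule 1).
/h/ stays [h].
/u/ — between /h/ and /b/, in an unstressed syllable — surfaces as [ə] (rule 1).
/b/ (word-final) occurs word-finally → [p] by rule 3.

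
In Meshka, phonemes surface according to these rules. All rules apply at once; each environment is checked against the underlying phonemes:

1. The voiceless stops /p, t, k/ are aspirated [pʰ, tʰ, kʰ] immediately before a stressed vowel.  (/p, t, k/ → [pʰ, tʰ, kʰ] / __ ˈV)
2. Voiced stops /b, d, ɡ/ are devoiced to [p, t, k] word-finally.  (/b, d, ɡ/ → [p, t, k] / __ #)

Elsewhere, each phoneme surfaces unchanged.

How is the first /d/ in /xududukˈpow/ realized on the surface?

/d/ (between /u/ and /u/) fails the environment for rule 2, so it stays [d].

[d]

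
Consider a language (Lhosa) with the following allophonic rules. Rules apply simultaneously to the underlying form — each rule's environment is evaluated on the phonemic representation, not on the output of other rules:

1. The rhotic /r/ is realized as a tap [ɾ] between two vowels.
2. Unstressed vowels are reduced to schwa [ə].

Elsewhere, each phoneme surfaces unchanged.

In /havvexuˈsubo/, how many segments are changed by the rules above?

Segments that undergo a rule: /a/ → [ə] (rule 2); /e/ → [ə] (rule 2); /u/ → [ə] (rule 2); /o/ → [ə] (rule 2).
All other segments surface unchanged.

4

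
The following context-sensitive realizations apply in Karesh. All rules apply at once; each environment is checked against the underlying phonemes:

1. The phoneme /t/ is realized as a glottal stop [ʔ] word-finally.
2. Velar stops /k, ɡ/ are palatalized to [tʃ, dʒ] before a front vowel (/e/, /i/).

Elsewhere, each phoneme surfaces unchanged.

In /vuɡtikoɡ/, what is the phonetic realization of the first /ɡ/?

[ɡ]

/ɡ/ — between /u/ and /t/; rule 2 does not apply here → [ɡ].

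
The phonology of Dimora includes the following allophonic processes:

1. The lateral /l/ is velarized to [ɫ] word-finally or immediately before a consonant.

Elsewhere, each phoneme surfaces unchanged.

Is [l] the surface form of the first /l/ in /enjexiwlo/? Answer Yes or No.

/l/ (between /w/ and /o/) is in the target of rule 1 but the environment (word-finally or immediately before a consonant) is not met → [l].
The actual realization is [l], which matches [l].

Yes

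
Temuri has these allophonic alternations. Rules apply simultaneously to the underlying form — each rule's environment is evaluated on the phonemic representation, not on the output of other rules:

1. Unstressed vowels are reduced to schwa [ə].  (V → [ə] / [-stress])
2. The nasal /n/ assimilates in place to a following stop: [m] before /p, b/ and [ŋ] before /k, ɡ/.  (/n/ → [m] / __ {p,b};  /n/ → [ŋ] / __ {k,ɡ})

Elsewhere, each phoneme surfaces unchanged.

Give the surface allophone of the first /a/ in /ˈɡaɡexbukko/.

/a/ (between /ɡ/ and /ɡ/): rule 1 targets it, but not in an unstressed syllable → unchanged [a].

[a]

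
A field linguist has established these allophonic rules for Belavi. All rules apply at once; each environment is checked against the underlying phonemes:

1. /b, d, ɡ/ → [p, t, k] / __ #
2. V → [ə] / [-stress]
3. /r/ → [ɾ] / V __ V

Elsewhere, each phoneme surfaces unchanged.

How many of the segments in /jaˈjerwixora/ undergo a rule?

5

Segments that undergo a rule: /a/ → [ə] (rule 2); /i/ → [ə] (rule 2); /o/ → [ə] (rule 2); /r/ → [ɾ] (rule 3); /a/ → [ə] (rule 2).
All other segments surface unchanged.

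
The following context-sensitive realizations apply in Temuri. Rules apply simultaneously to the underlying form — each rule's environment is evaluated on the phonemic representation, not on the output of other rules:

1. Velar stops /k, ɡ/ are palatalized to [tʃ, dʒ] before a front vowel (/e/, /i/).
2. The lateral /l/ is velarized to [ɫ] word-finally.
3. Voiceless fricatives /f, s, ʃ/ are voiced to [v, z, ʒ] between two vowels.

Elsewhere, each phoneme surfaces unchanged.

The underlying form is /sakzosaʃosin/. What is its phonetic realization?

/s/ — word-initial; rule 3 does not apply here → [s].
/k/ (between /a/ and /z/) fails the environment for rule 1, so it stays [k].
/s/ (between /o/ and /a/) occurs between two vowels → [z] by rule 3.
Rule 3 applies to /ʃ/ (between /a/ and /o/: between two vowels) → [ʒ].
/s/ (between /o/ and /i/) occurs between two vowels → [z] by rule 3.

[sakzozaʒozin]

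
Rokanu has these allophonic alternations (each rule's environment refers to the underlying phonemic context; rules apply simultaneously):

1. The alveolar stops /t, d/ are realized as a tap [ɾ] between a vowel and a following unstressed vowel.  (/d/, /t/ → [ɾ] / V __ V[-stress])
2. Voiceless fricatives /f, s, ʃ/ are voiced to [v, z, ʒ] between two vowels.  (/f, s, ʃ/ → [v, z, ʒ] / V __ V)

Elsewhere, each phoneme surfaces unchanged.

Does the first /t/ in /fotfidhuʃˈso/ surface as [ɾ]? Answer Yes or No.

/t/ (between /o/ and /f/) fails the environment for rule 1, so it stays [t].
The actual realization is [t], not [ɾ].

No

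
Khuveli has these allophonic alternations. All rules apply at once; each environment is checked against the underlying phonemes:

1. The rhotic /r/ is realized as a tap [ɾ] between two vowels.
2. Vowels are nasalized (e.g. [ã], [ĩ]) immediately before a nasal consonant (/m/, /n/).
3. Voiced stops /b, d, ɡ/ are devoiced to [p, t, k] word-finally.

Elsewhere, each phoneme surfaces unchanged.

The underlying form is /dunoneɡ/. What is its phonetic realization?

/d/ (word-initial): rule 3 targets it, but not word-finally → unchanged [d].
/u/ — between /d/ and /n/, before a nasal consonant — surfaces as [ũ] (rule 2).
/n/ — not in any rule's target class → [n].
/o/ meets the environment for rule 2 (before a nasal consonant) → [õ].
/n/ (between /o/ and /e/) is unaffected → [n].
/e/ (between /n/ and /ɡ/): rule 2 targets it, but not before a nasal consonant → unchanged [e].
Rule 3 applies to /ɡ/ (word-final: word-finally) → [k].

[dũnõnek]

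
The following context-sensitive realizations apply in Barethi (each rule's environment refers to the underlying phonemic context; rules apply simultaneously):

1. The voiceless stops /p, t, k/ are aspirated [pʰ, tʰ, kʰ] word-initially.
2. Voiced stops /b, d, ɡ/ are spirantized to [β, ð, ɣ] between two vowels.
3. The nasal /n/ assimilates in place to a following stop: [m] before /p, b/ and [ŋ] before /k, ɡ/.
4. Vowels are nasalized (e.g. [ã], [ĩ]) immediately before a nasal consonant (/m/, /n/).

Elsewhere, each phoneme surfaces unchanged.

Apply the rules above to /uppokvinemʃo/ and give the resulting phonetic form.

/u/ (word-initial) is in the target of rule 4 but the environment (before a nasal consonant) is not met → [u].
/p/ (between /u/ and /p/) fails the environment for rule 1, so it stays [p].
/p/ (between /p/ and /o/): rule 1 targets it, but not word-initially → unchanged [p].
/o/ (between /p/ and /k/): rule 4 targets it, but not before a nasal consonant → unchanged [o].
/k/ (between /o/ and /v/): rule 1 targets it, but not word-initially → unchanged [k].
/v/ (between /k/ and /i/): no rule targets it → [v].
Rule 4 applies to /i/ (between /v/ and /n/: before a nasal consonant) → [ĩ].
/n/ — between /i/ and /e/; rule 3 does not apply here → [n].
/e/ — between /n/ and /m/, before a nasal consonant — surfaces as [ẽ] (rule 4).
/m/ (between /e/ and /ʃ/) is unaffected → [m].
/ʃ/ (between /m/ and /o/) is unaffected → [ʃ].
/o/ (word-final): rule 4 targets it, but not before a nasal consonant → unchanged [o].

[uppokvĩnẽmʃo]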